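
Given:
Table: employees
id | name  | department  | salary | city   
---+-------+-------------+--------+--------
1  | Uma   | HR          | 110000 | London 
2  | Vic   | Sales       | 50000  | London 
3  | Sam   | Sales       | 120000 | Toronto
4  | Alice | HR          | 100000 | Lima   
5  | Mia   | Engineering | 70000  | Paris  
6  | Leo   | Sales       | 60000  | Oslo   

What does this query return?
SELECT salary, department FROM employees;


Projecting columns: salary, department

6 rows:
110000, HR
50000, Sales
120000, Sales
100000, HR
70000, Engineering
60000, Sales


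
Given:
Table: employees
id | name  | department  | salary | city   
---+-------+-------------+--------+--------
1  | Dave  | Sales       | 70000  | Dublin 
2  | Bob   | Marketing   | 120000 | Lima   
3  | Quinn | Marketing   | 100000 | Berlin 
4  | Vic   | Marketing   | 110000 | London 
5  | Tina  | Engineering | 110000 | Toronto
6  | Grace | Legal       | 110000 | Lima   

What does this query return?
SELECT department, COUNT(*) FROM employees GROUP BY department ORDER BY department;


Assigning each row to its department group:
  Dave -> Sales
  Bob -> Marketing
  Quinn -> Marketing
  Vic -> Marketing
  Tina -> Engineering
  Grace -> Legal


4 groups:
Engineering, 1
Legal, 1
Marketing, 3
Sales, 1


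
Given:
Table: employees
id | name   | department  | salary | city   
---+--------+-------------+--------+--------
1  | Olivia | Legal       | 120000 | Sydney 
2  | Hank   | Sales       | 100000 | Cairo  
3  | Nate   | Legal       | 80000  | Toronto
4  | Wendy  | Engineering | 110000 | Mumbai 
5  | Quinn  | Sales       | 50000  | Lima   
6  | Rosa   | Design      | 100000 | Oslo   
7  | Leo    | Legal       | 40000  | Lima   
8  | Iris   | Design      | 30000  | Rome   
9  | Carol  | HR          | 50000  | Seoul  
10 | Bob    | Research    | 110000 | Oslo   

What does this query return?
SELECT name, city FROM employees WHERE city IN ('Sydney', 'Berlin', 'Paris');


Filtering: city IN ('Sydney', 'Berlin', 'Paris')
Matching: 1 rows

1 rows:
Olivia, Sydney


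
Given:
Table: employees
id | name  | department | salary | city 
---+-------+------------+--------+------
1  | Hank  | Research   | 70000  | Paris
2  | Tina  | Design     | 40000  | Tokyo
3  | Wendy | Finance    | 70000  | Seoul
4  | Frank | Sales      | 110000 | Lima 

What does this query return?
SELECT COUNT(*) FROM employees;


COUNT(*) counts all rows

4


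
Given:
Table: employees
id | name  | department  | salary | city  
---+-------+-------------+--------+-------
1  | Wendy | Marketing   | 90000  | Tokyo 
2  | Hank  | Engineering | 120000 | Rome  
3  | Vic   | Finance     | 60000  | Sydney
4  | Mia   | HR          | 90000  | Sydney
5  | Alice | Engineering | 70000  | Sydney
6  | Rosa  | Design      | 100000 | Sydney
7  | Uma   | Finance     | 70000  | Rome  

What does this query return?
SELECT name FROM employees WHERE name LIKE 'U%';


LIKE 'U%' matches names starting with 'U'
Matching: 1

1 rows:
Uma


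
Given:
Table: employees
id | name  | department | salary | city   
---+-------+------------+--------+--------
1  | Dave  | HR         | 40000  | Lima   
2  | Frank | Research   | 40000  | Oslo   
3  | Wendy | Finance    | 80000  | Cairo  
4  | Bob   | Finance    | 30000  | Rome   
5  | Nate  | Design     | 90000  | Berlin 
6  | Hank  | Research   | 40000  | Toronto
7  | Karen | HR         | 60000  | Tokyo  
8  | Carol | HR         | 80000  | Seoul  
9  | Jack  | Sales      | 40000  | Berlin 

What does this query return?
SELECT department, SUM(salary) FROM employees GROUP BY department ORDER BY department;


Summing salary within each department:
  Design: 90000 = 90000
  Finance: 80000 + 30000 = 110000
  HR: 40000 + 60000 + 80000 = 180000
  Research: 40000 + 40000 = 80000
  Sales: 40000 = 40000


5 groups:
Design, 90000
Finance, 110000
HR, 180000
Research, 80000
Sales, 40000


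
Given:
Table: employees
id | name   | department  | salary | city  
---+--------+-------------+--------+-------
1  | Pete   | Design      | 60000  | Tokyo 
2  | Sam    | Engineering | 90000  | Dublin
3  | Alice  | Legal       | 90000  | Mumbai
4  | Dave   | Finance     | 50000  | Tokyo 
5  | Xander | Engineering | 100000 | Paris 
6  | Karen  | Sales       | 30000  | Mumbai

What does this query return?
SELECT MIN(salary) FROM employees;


Salaries: 60000, 90000, 90000, 50000, 100000, 30000
MIN = 30000

30000


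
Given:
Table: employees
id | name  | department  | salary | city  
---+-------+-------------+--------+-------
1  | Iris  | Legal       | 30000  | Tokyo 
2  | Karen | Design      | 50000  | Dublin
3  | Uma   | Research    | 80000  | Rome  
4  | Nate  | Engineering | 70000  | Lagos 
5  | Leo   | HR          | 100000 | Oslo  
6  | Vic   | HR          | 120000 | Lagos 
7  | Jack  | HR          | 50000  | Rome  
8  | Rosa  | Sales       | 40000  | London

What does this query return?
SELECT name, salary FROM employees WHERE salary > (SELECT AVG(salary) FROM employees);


Subquery: AVG(salary) = 67500.0
Filtering: salary > 67500.0
  Uma (80000) -> MATCH
  Nate (70000) -> MATCH
  Leo (100000) -> MATCH
  Vic (120000) -> MATCH


4 rows:
Uma, 80000
Nate, 70000
Leo, 100000
Vic, 120000


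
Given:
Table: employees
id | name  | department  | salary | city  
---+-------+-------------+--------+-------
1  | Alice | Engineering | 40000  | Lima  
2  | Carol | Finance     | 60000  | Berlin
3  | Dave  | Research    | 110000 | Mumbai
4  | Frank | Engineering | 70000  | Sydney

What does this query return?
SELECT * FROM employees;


SELECT * returns all 4 rows with all columns

4 rows:
1, Alice, Engineering, 40000, Lima
2, Carol, Finance, 60000, Berlin
3, Dave, Research, 110000, Mumbai
4, Frank, Engineering, 70000, Sydney


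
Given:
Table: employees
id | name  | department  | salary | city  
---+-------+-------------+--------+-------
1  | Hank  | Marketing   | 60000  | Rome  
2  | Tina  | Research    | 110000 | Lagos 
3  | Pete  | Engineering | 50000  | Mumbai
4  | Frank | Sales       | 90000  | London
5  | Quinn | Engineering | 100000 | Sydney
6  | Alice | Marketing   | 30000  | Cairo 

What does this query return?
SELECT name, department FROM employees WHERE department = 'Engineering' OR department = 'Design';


Filtering: department = 'Engineering' OR 'Design'
Matching: 2 rows

2 rows:
Pete, Engineering
Quinn, Engineering


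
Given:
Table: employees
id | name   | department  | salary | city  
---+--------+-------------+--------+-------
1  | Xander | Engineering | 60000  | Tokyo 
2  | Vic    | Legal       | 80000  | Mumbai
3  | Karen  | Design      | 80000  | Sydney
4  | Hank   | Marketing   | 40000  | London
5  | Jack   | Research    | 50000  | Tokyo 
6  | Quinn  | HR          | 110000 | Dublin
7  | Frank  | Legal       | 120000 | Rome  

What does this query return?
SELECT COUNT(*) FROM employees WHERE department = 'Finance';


Counting rows where department = 'Finance'


0


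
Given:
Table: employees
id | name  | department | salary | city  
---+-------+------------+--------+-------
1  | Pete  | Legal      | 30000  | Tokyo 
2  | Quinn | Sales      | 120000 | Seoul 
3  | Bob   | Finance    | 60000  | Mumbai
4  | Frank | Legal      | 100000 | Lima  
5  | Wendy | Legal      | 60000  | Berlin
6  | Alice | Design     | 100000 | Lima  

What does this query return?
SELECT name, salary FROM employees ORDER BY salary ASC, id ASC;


Sorting by salary ASC, then id ASC for ties

6 rows:
Pete, 30000
Bob, 60000
Wendy, 60000
Frank, 100000
Alice, 100000
Quinn, 120000


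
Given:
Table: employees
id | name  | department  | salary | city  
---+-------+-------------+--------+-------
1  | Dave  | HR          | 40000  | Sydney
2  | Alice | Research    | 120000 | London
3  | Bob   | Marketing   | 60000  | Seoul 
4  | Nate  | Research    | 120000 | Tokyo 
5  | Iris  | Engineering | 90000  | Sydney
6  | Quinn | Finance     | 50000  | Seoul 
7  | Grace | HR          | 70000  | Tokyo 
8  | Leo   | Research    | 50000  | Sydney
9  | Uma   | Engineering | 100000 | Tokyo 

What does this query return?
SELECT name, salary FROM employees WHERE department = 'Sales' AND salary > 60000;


Filtering: department = 'Sales' AND salary > 60000
Matching: 0 rows

Empty result set (0 rows)


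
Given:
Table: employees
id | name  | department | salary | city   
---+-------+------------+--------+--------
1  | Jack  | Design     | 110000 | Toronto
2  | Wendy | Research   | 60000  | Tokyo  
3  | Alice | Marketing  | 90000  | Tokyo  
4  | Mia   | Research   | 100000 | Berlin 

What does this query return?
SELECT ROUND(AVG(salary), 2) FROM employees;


SUM(salary) = 360000
COUNT = 4
ROUND(AVG, 2) = ROUND(360000 / 4, 2) = 90000.0

90000.0


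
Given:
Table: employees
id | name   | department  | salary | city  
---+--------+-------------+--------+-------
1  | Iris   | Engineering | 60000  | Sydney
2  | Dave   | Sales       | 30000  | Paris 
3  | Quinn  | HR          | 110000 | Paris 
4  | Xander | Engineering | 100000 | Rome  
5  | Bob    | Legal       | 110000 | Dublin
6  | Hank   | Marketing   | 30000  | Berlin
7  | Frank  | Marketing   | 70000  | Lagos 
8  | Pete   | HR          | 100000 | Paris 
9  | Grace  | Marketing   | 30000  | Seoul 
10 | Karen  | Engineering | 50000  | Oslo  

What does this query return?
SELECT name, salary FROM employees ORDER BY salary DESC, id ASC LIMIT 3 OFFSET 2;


Sort by salary DESC (id ASC tiebreak), then skip 2 and take 3
Rows 3 through 5

3 rows:
Xander, 100000
Pete, 100000
Frank, 70000


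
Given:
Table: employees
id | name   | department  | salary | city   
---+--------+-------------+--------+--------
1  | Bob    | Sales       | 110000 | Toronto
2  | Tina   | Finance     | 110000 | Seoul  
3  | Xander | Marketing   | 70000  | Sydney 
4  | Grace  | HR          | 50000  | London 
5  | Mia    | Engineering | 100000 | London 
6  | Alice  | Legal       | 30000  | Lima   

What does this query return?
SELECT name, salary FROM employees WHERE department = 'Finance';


Filtering: department = 'Finance'
Matching rows: 1

1 rows:
Tina, 110000


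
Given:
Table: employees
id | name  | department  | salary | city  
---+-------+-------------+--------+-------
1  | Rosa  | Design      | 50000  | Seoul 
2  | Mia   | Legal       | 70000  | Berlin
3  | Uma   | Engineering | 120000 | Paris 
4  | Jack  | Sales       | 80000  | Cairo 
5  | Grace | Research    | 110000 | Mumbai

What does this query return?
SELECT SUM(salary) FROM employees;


SUM(salary) = 50000 + 70000 + 120000 + 80000 + 110000 = 430000

430000


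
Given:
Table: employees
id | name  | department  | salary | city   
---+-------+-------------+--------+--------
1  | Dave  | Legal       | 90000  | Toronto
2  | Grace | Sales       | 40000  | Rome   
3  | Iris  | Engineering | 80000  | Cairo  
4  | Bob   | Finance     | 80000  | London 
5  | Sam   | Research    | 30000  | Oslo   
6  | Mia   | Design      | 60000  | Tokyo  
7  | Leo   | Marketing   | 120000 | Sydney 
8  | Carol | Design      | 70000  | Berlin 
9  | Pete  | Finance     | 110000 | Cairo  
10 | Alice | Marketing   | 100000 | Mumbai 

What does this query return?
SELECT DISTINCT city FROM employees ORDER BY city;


All 'city' values (row order): Toronto, Rome, Cairo, London, Oslo, Tokyo, Sydney, Berlin, Cairo, Mumbai
Removing duplicates leaves 9 unique value(s).

9 values:
Berlin
Cairo
London
Mumbai
Oslo
Rome
Sydney
Tokyo
Toronto


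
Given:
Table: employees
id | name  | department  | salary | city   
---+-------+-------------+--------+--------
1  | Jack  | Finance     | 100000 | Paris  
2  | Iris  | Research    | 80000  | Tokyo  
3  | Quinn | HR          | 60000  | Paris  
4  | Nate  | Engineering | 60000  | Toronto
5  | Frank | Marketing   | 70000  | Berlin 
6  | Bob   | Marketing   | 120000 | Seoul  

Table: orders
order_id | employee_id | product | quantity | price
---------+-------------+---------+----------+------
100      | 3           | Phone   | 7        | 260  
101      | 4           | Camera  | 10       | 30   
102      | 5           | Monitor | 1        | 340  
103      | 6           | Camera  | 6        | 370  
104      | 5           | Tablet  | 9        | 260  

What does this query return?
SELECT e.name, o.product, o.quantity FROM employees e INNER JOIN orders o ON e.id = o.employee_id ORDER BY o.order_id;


Joining employees.id = orders.employee_id:
  employee Quinn (id=3) -> order Phone
  employee Nate (id=4) -> order Camera
  employee Frank (id=5) -> order Monitor
  employee Bob (id=6) -> order Camera
  employee Frank (id=5) -> order Tablet


5 rows:
Quinn, Phone, 7
Nate, Camera, 10
Frank, Monitor, 1
Bob, Camera, 6
Frank, Tablet, 9


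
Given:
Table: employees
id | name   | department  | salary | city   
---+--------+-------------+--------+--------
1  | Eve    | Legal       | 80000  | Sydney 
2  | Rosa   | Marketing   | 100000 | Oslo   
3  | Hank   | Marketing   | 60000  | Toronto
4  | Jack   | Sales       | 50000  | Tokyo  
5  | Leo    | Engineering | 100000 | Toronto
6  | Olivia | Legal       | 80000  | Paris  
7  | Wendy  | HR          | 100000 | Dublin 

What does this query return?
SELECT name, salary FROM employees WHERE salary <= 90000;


Filtering: salary <= 90000
Matching: 4 rows

4 rows:
Eve, 80000
Hank, 60000
Jack, 50000
Olivia, 80000


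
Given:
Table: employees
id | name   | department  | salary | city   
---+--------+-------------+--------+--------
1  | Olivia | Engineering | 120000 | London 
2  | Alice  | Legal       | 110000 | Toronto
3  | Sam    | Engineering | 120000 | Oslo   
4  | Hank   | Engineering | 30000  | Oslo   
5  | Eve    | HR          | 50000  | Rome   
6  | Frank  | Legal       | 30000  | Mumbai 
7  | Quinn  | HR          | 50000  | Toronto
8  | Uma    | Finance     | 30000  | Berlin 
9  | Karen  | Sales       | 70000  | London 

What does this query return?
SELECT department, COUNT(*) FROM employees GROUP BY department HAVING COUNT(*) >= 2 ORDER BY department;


Groups with count >= 2:
  Engineering: 3 -> PASS
  HR: 2 -> PASS
  Legal: 2 -> PASS
  Finance: 1 -> filtered out
  Sales: 1 -> filtered out


3 groups:
Engineering, 3
HR, 2
Legal, 2


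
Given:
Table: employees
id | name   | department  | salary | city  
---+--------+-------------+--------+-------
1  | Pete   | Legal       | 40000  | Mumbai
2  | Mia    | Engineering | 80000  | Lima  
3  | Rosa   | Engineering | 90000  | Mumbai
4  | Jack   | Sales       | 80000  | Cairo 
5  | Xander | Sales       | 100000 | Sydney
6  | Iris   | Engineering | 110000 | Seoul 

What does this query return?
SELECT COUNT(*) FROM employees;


COUNT(*) counts all rows

6


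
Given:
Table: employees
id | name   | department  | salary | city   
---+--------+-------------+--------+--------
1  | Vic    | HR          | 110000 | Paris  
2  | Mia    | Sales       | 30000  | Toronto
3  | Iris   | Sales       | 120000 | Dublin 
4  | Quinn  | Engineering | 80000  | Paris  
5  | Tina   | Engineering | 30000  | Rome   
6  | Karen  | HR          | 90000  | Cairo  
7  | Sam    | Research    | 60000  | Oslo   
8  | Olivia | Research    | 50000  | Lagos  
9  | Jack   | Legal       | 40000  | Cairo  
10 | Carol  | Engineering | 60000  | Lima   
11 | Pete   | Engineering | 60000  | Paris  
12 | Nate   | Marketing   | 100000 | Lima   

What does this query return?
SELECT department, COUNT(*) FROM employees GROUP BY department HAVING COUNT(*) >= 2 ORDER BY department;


Groups with count >= 2:
  Engineering: 4 -> PASS
  HR: 2 -> PASS
  Research: 2 -> PASS
  Sales: 2 -> PASS
  Legal: 1 -> filtered out
  Marketing: 1 -> filtered out


4 groups:
Engineering, 4
HR, 2
Research, 2
Sales, 2


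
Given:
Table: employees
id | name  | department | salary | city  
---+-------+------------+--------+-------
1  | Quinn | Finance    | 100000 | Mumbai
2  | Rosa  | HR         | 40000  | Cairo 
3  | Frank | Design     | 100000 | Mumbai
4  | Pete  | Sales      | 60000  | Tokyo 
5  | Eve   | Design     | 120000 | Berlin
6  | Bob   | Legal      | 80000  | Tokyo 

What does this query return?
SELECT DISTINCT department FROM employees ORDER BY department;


All 'department' values (row order): Finance, HR, Design, Sales, Design, Legal
Removing duplicates leaves 5 unique value(s).

5 values:
Design
Finance
HR
Legal
Sales


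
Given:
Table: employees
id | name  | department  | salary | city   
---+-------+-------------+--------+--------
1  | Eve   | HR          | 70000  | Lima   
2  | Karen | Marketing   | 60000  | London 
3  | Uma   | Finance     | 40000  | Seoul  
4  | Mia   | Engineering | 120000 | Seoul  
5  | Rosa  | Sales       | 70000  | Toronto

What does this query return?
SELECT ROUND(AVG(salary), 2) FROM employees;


SUM(salary) = 360000
COUNT = 5
ROUND(AVG, 2) = ROUND(360000 / 5, 2) = 72000.0

72000.0


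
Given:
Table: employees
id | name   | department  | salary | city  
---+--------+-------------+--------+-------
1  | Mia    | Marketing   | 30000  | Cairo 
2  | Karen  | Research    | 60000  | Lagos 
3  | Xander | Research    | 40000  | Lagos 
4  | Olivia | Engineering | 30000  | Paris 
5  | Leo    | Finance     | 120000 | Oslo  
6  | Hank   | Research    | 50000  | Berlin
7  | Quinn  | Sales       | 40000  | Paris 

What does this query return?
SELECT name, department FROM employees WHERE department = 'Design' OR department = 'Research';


Filtering: department = 'Design' OR 'Research'
Matching: 3 rows

3 rows:
Karen, Research
Xander, Research
Hank, Research


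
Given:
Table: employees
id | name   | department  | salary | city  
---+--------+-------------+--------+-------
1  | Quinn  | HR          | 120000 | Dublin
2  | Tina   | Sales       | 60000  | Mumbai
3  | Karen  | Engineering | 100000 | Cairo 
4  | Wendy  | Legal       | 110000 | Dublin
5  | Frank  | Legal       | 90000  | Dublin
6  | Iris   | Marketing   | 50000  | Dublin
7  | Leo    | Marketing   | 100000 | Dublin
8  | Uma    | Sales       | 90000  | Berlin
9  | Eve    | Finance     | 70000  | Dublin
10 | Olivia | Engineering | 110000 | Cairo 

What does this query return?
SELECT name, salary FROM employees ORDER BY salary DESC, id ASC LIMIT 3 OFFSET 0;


Sort by salary DESC (id ASC tiebreak), then skip 0 and take 3
Rows 1 through 3

3 rows:
Quinn, 120000
Wendy, 110000
Olivia, 110000


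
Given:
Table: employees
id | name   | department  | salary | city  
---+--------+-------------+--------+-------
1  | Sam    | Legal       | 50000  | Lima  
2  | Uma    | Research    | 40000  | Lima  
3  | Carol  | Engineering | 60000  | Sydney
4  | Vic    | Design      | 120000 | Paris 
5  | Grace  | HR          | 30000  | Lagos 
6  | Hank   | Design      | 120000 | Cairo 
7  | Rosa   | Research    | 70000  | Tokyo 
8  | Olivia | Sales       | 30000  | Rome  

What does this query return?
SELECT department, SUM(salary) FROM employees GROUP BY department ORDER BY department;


Summing salary within each department:
  Design: 120000 + 120000 = 240000
  Engineering: 60000 = 60000
  HR: 30000 = 30000
  Legal: 50000 = 50000
  Research: 40000 + 70000 = 110000
  Sales: 30000 = 30000


6 groups:
Design, 240000
Engineering, 60000
HR, 30000
Legal, 50000
Research, 110000
Sales, 30000


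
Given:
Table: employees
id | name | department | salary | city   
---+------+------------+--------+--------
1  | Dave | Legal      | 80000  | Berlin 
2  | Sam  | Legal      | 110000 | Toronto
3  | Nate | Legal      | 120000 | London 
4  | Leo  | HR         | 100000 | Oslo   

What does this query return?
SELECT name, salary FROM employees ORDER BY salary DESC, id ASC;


Sorting by salary DESC, then id ASC for ties

4 rows:
Nate, 120000
Sam, 110000
Leo, 100000
Dave, 80000


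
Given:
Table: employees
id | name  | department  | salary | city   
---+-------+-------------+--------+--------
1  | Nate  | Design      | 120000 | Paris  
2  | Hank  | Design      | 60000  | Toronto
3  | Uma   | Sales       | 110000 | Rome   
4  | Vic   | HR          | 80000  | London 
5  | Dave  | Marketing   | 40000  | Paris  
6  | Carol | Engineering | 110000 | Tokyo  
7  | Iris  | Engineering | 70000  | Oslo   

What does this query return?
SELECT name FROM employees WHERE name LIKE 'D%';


LIKE 'D%' matches names starting with 'D'
Matching: 1

1 rows:
Dave


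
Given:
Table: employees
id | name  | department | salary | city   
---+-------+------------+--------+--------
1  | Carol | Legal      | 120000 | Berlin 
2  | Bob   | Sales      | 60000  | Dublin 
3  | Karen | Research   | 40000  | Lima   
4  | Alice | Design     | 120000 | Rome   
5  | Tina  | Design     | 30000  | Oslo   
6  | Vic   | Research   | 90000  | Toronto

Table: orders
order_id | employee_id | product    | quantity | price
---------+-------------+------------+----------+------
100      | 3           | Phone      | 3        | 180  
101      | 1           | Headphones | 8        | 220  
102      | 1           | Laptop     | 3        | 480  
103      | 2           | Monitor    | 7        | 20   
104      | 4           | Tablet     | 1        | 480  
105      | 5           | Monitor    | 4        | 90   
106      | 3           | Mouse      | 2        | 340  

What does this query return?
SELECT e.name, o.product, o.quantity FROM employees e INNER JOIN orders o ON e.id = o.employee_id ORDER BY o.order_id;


Joining employees.id = orders.employee_id:
  employee Karen (id=3) -> order Phone
  employee Carol (id=1) -> order Headphones
  employee Carol (id=1) -> order Laptop
  employee Bob (id=2) -> order Monitor
  employee Alice (id=4) -> order Tablet
  employee Tina (id=5) -> order Monitor
  employee Karen (id=3) -> order Mouse


7 rows:
Karen, Phone, 3
Carol, Headphones, 8
Carol, Laptop, 3
Bob, Monitor, 7
Alice, Tablet, 1
Tina, Monitor, 4
Karen, Mouse, 2


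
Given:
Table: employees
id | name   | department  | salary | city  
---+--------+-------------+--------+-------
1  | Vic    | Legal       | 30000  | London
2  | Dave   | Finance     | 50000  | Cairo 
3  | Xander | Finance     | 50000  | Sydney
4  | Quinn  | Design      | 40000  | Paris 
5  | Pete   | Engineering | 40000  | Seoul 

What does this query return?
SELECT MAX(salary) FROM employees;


Salaries: 30000, 50000, 50000, 40000, 40000
MAX = 50000

50000


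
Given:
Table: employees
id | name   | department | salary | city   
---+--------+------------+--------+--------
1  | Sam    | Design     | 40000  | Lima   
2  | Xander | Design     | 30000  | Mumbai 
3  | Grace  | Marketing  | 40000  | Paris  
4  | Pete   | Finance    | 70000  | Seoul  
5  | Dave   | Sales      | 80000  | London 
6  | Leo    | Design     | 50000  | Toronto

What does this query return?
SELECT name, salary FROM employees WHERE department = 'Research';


Filtering: department = 'Research'
Matching rows: 0

Empty result set (0 rows)


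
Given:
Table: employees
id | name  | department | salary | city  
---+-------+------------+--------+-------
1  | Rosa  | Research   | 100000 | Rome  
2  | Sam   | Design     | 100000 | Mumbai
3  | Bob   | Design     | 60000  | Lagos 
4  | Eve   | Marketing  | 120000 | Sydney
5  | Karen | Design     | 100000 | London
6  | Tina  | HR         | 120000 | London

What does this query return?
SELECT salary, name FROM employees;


Projecting columns: salary, name

6 rows:
100000, Rosa
100000, Sam
60000, Bob
120000, Eve
100000, Karen
120000, Tina


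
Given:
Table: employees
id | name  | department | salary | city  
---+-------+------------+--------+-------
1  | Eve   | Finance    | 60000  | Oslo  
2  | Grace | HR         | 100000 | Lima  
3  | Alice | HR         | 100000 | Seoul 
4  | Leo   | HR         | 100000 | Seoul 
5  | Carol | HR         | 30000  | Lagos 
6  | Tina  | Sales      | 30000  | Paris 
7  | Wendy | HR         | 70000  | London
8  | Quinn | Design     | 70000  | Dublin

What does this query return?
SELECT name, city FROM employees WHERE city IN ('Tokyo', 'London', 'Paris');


Filtering: city IN ('Tokyo', 'London', 'Paris')
Matching: 2 rows

2 rows:
Tina, Paris
Wendy, London


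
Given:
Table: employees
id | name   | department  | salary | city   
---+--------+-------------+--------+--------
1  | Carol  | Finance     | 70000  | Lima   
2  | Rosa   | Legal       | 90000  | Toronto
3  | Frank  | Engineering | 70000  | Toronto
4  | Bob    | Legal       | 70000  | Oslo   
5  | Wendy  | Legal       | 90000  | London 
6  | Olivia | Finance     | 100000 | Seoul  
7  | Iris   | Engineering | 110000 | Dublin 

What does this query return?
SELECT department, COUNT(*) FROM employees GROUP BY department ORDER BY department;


Assigning each row to its department group:
  Carol -> Finance
  Rosa -> Legal
  Frank -> Engineering
  Bob -> Legal
  Wendy -> Legal
  Olivia -> Finance
  Iris -> Engineering


3 groups:
Engineering, 2
Finance, 2
Legal, 3


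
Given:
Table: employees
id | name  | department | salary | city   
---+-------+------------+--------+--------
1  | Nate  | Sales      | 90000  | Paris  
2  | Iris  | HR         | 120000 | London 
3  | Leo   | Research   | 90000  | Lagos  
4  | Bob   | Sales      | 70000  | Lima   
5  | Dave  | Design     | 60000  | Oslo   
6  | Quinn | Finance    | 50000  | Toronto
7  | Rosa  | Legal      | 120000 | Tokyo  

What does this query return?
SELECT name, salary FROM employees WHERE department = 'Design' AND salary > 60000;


Filtering: department = 'Design' AND salary > 60000
Matching: 0 rows

Empty result set (0 rows)


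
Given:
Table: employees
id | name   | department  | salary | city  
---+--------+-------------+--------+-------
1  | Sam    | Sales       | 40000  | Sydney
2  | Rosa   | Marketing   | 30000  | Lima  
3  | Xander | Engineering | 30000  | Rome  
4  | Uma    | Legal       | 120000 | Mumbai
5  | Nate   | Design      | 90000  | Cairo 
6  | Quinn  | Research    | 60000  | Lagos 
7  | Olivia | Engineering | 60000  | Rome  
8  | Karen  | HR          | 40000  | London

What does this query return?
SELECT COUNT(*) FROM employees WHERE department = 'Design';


Counting rows where department = 'Design'
  Nate -> MATCH


1


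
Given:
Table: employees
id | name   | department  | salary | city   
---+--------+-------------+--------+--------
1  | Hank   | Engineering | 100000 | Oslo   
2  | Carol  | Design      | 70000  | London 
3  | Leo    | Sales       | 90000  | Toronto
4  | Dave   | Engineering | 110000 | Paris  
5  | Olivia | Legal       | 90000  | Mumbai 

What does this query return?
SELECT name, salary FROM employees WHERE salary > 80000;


Filtering: salary > 80000
Matching: 4 rows

4 rows:
Hank, 100000
Leo, 90000
Dave, 110000
Olivia, 90000


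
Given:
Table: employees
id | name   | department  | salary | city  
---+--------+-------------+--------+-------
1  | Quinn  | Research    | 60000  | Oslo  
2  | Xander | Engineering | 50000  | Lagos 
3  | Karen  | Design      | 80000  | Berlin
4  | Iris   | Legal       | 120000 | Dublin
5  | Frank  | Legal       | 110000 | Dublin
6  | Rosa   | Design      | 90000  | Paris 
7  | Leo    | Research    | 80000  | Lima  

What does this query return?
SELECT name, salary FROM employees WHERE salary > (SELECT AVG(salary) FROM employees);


Subquery: AVG(salary) = 84285.71
Filtering: salary > 84285.71
  Iris (120000) -> MATCH
  Frank (110000) -> MATCH
  Rosa (90000) -> MATCH


3 rows:
Iris, 120000
Frank, 110000
Rosa, 90000


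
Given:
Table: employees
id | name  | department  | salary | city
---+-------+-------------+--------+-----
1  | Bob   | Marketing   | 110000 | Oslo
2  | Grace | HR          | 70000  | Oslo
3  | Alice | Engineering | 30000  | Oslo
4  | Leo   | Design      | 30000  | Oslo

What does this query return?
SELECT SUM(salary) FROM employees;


SUM(salary) = 110000 + 70000 + 30000 + 30000 = 240000

240000


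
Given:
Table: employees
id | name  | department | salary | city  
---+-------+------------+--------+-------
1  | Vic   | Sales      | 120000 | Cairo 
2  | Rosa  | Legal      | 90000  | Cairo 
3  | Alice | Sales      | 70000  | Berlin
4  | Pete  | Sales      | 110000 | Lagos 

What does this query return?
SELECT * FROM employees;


SELECT * returns all 4 rows with all columns

4 rows:
1, Vic, Sales, 120000, Cairo
2, Rosa, Legal, 90000, Cairo
3, Alice, Sales, 70000, Berlin
4, Pete, Sales, 110000, Lagos


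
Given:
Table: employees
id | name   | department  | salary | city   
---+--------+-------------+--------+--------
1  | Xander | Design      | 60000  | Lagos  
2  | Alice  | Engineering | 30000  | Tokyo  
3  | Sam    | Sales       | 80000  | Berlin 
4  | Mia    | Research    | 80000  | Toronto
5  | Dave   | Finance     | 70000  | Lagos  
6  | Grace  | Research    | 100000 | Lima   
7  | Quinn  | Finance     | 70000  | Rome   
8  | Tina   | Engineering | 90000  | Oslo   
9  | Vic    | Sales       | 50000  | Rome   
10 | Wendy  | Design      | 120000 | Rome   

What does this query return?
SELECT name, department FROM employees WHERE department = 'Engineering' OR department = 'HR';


Filtering: department = 'Engineering' OR 'HR'
Matching: 2 rows

2 rows:
Alice, Engineering
Tina, Engineering


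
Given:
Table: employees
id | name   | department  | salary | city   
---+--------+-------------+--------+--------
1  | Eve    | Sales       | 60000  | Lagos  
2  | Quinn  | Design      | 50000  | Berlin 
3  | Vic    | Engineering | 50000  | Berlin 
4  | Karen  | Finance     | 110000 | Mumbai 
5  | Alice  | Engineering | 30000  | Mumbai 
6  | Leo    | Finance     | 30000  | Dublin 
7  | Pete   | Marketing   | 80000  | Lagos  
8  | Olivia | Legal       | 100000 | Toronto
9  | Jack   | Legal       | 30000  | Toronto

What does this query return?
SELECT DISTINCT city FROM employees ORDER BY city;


All 'city' values (row order): Lagos, Berlin, Berlin, Mumbai, Mumbai, Dublin, Lagos, Toronto, Toronto
Removing duplicates leaves 5 unique value(s).

5 values:
Berlin
Dublin
Lagos
Mumbai
Toronto


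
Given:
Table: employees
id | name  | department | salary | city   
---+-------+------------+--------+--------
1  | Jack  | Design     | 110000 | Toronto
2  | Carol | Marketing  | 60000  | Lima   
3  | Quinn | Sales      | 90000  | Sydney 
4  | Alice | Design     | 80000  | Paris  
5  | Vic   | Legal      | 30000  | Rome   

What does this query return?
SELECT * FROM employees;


SELECT * returns all 5 rows with all columns

5 rows:
1, Jack, Design, 110000, Toronto
2, Carol, Marketing, 60000, Lima
3, Quinn, Sales, 90000, Sydney
4, Alice, Design, 80000, Paris
5, Vic, Legal, 30000, Rome


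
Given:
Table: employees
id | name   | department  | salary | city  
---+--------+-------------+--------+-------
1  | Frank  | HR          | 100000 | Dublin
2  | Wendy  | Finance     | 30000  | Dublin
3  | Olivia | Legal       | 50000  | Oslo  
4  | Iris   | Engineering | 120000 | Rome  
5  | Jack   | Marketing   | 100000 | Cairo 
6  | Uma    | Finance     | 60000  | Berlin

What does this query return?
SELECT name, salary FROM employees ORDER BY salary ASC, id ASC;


Sorting by salary ASC, then id ASC for ties

6 rows:
Wendy, 30000
Olivia, 50000
Uma, 60000
Frank, 100000
Jack, 100000
Iris, 120000


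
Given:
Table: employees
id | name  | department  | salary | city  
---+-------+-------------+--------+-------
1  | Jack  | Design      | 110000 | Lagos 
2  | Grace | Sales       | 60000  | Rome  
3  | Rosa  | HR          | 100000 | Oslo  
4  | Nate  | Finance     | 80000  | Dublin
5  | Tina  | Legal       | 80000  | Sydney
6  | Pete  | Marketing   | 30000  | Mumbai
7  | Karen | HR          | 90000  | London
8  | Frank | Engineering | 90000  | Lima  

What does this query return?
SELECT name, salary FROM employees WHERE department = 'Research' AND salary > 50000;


Filtering: department = 'Research' AND salary > 50000
Matching: 0 rows

Empty result set (0 rows)


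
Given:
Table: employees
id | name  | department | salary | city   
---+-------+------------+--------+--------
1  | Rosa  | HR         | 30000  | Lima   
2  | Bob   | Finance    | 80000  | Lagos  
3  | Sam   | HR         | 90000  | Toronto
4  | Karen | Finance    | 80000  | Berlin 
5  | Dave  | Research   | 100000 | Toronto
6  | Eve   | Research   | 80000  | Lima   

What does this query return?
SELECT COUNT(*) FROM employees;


COUNT(*) counts all rows

6


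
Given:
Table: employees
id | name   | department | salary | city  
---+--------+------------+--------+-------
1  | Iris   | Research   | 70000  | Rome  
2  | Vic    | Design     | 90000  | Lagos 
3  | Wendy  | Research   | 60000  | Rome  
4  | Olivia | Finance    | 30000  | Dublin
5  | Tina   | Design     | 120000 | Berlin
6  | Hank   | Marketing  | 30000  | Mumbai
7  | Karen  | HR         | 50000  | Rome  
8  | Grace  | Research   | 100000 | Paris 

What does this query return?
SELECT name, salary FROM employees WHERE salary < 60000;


Filtering: salary < 60000
Matching: 3 rows

3 rows:
Olivia, 30000
Hank, 30000
Karen, 50000


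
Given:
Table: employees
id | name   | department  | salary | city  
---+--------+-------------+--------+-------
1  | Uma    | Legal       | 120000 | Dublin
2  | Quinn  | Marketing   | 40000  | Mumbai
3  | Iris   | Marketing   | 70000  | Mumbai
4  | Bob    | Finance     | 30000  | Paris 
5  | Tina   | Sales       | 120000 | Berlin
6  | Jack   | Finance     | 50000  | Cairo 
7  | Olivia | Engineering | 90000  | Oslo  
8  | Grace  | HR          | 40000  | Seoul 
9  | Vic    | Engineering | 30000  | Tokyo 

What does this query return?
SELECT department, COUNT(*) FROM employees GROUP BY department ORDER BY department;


Assigning each row to its department group:
  Uma -> Legal
  Quinn -> Marketing
  Iris -> Marketing
  Bob -> Finance
  Tina -> Sales
  Jack -> Finance
  Olivia -> Engineering
  Grace -> HR
  Vic -> Engineering


6 groups:
Engineering, 2
Finance, 2
HR, 1
Legal, 1
Marketing, 2
Sales, 1


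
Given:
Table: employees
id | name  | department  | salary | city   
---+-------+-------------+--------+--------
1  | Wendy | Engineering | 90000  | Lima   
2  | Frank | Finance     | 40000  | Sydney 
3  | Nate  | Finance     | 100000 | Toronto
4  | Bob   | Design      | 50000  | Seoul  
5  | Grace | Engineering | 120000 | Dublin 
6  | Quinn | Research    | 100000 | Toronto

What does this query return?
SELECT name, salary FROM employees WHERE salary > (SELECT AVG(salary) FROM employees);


Subquery: AVG(salary) = 83333.33
Filtering: salary > 83333.33
  Wendy (90000) -> MATCH
  Nate (100000) -> MATCH
  Grace (120000) -> MATCH
  Quinn (100000) -> MATCH


4 rows:
Wendy, 90000
Nate, 100000
Grace, 120000
Quinn, 100000


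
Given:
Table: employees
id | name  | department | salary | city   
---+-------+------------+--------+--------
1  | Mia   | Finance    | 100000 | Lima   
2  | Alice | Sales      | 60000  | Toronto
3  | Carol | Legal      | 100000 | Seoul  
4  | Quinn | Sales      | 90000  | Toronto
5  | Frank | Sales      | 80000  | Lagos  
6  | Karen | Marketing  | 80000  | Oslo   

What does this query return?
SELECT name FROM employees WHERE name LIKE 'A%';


LIKE 'A%' matches names starting with 'A'
Matching: 1

1 rows:
Alice


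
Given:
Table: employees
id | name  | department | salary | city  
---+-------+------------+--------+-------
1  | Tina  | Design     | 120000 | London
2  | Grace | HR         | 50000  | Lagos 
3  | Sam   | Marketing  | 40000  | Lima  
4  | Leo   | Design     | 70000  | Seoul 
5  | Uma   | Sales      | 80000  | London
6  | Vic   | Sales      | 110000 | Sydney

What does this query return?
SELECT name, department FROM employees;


Projecting columns: name, department

6 rows:
Tina, Design
Grace, HR
Sam, Marketing
Leo, Design
Uma, Sales
Vic, Sales


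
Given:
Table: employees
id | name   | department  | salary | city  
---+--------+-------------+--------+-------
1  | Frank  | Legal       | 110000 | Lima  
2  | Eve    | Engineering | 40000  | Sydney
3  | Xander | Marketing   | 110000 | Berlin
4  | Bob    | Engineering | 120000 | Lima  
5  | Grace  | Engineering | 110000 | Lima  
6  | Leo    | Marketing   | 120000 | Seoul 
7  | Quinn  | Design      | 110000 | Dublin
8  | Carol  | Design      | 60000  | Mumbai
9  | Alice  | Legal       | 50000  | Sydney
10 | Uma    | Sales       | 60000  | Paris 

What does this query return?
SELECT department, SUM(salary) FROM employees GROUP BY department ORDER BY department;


Summing salary within each department:
  Design: 110000 + 60000 = 170000
  Engineering: 40000 + 120000 + 110000 = 270000
  Legal: 110000 + 50000 = 160000
  Marketing: 110000 + 120000 = 230000
  Sales: 60000 = 60000


5 groups:
Design, 170000
Engineering, 270000
Legal, 160000
Marketing, 230000
Sales, 60000


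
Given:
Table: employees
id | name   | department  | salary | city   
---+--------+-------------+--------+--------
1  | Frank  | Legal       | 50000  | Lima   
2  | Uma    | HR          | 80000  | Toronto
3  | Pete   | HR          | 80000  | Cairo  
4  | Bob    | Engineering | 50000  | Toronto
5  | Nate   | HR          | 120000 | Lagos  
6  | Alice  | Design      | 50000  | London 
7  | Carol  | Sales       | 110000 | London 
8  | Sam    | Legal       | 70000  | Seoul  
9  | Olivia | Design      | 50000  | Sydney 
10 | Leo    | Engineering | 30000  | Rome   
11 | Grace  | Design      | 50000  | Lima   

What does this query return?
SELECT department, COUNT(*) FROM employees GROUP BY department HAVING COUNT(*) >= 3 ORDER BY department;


Groups with count >= 3:
  Design: 3 -> PASS
  HR: 3 -> PASS
  Engineering: 2 -> filtered out
  Legal: 2 -> filtered out
  Sales: 1 -> filtered out


2 groups:
Design, 3
HR, 3


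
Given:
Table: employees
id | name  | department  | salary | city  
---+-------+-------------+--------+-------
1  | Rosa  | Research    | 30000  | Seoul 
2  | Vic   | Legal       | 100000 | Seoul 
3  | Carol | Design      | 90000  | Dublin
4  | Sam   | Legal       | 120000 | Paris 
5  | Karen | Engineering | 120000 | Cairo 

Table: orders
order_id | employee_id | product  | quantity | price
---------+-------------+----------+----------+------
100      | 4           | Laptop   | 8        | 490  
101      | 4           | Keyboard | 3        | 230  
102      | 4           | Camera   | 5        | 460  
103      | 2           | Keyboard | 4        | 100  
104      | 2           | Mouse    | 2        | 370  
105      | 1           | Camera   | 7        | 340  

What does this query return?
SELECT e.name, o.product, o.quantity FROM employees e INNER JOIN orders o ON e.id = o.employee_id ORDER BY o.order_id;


Joining employees.id = orders.employee_id:
  employee Sam (id=4) -> order Laptop
  employee Sam (id=4) -> order Keyboard
  employee Sam (id=4) -> order Camera
  employee Vic (id=2) -> order Keyboard
  employee Vic (id=2) -> order Mouse
  employee Rosa (id=1) -> order Camera


6 rows:
Sam, Laptop, 8
Sam, Keyboard, 3
Sam, Camera, 5
Vic, Keyboard, 4
Vic, Mouse, 2
Rosa, Camera, 7


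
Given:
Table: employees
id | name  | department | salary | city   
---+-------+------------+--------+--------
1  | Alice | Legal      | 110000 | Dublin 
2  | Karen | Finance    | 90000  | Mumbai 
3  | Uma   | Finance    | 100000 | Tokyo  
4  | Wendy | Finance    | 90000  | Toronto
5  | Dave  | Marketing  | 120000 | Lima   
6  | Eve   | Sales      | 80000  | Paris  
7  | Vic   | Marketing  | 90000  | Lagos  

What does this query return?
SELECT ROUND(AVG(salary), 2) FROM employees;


SUM(salary) = 680000
COUNT = 7
ROUND(AVG, 2) = ROUND(680000 / 7, 2) = 97142.86

97142.86


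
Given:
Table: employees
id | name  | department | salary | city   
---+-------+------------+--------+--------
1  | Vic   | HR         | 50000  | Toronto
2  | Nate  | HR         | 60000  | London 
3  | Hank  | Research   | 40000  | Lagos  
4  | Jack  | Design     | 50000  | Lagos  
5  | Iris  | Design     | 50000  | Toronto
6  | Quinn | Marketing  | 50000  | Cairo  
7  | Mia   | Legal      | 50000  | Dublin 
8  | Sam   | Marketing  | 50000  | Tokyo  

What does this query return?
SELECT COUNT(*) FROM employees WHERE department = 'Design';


Counting rows where department = 'Design'
  Jack -> MATCH
  Iris -> MATCH


2


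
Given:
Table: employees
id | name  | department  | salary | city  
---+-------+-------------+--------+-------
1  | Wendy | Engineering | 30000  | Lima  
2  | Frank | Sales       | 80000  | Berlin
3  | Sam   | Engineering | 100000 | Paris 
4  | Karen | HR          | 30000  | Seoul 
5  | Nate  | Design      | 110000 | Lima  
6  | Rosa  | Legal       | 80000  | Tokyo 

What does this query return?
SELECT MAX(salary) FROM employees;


Salaries: 30000, 80000, 100000, 30000, 110000, 80000
MAX = 110000

110000
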